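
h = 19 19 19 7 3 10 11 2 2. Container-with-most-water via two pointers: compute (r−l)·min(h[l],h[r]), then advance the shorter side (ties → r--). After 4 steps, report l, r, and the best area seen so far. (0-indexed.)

[0,8] min(19,2)*8=16 best=16 * → r--
[0,7] min(19,2)*7=14 best=16 → r--
[0,6] min(19,11)*6=66 best=66 * → r--
[0,5] min(19,10)*5=50 best=66 → r--

l=0, r=4, best area=66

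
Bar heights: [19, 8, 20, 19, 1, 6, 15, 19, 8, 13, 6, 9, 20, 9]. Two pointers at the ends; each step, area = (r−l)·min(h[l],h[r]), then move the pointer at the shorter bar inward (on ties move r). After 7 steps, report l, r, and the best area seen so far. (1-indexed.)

[1,14] min(19,9)*13=117 best=117 * → r--
[1,13] min(19,20)*12=228 best=228 * → l++
[2,13] min(8,20)*11=88 best=228 → l++
[3,13] min(20,20)*10=200 best=228 → r--
[3,12] min(20,9)*9=81 best=228 → r--
[3,11] min(20,6)*8=48 best=228 → r--
[3,10] min(20,13)*7=91 best=228 → r--

l=3, r=9, best area=228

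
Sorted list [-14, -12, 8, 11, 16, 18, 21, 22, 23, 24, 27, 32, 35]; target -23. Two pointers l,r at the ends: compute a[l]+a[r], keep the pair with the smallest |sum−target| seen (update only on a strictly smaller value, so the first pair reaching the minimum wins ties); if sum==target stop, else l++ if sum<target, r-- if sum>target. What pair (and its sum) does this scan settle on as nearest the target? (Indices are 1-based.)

pair (-14, -12) with sum -26 (|Δ|=3)

l=1 r=13: -14+35=21 d=44 *, r--
l=1 r=12: -14+32=18 d=41 *, r--
l=1 r=11: -14+27=13 d=36 *, r--
l=1 r=10: -14+24=10 d=33 *, r--
l=1 r=9: -14+23=9 d=32 *, r--
l=1 r=8: -14+22=8 d=31 *, r--
l=1 r=7: -14+21=7 d=30 *, r--
l=1 r=6: -14+18=4 d=27 *, r--
l=1 r=5: -14+16=2 d=25 *, r--
l=1 r=4: -14+11=-3 d=20 *, r--
l=1 r=3: -14+8=-6 d=17 *, r--
l=1 r=2: -14+-12=-26 d=3 *, l++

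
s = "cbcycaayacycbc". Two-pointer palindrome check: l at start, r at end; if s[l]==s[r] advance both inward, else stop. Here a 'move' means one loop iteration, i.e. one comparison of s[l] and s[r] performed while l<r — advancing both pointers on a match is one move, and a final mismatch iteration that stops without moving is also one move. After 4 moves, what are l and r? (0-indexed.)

l=4, r=9

l=0 r=13: 'c'=='c', l++,r--
l=1 r=12: 'b'=='b', l++,r--
l=2 r=11: 'c'=='c', l++,r--
l=3 r=10: 'y'=='y', l++,r--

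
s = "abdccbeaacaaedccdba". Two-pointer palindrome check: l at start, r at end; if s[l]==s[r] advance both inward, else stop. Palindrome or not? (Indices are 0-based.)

not a palindrome (mismatch at 5,13)

[0,18] 'a'=='a' → l++,r--
[1,17] 'b'=='b' → l++,r--
[2,16] 'd'=='d' → l++,r--
[3,15] 'c'=='c' → l++,r--
[4,14] 'c'=='c' → l++,r--
[5,13] 'b'!='d' → stop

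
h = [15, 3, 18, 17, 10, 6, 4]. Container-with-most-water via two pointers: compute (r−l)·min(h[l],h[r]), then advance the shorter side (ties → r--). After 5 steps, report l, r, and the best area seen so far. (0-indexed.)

l=2, r=3, best area=45

l=0 r=6: min(15,4)*6=24 best=24 *, r--
l=0 r=5: min(15,6)*5=30 best=30 *, r--
l=0 r=4: min(15,10)*4=40 best=40 *, r--
l=0 r=3: min(15,17)*3=45 best=45 *, l++
l=1 r=3: min(3,17)*2=6 best=45, l++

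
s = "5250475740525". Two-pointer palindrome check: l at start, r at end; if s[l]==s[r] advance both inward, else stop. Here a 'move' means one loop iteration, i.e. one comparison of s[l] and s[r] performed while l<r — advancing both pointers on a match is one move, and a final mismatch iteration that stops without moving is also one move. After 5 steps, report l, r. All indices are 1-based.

l=1 r=13: '5'=='5', l++,r--
l=2 r=12: '2'=='2', l++,r--
l=3 r=11: '5'=='5', l++,r--
l=4 r=10: '0'=='0', l++,r--
l=5 r=9: '4'=='4', l++,r--

l=6, r=8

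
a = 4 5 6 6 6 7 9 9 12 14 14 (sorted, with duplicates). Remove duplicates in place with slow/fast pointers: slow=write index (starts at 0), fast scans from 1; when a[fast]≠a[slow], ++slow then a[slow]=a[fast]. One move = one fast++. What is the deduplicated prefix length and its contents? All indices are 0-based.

length 7; prefix = [4, 5, 6, 7, 9, 12, 14]

slow=0 fast=1: a[fast]=5≠a[slow]=4 write a[1]=5, slow++,fast++
slow=1 fast=2: a[fast]=6≠a[slow]=5 write a[2]=6, slow++,fast++
slow=2 fast=3: a[fast]=6=a[slow] dup, fast++
slow=2 fast=4: a[fast]=6=a[slow] dup, fast++
slow=2 fast=5: a[fast]=7≠a[slow]=6 write a[3]=7, slow++,fast++
slow=3 fast=6: a[fast]=9≠a[slow]=7 write a[4]=9, slow++,fast++
slow=4 fast=7: a[fast]=9=a[slow] dup, fast++
slow=4 fast=8: a[fast]=12≠a[slow]=9 write a[5]=12, slow++,fast++
slow=5 fast=9: a[fast]=14≠a[slow]=12 write a[6]=14, slow++,fast++
slow=6 fast=10: a[fast]=14=a[slow] dup, fast++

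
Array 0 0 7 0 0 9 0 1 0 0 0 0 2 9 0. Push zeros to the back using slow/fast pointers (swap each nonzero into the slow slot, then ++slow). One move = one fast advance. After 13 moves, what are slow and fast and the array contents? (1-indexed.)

slow=1 fast=1: a[fast]=0, fast++
slow=1 fast=2: a[fast]=0, fast++
slow=1 fast=3: a[fast]=7≠0 swap→a[1]=7, slow++,fast++
slow=2 fast=4: a[fast]=0, fast++
slow=2 fast=5: a[fast]=0, fast++
slow=2 fast=6: a[fast]=9≠0 swap→a[2]=9, slow++,fast++
slow=3 fast=7: a[fast]=0, fast++
slow=3 fast=8: a[fast]=1≠0 swap→a[3]=1, slow++,fast++
slow=4 fast=9: a[fast]=0, fast++
slow=4 fast=10: a[fast]=0, fast++
slow=4 fast=11: a[fast]=0, fast++
slow=4 fast=12: a[fast]=0, fast++
slow=4 fast=13: a[fast]=2≠0 swap→a[4]=2, slow++,fast++

slow=5, fast=14, a=[7, 9, 1, 2, 0, 0, 0, 0, 0, 0, 0, 0, 0, 9, 0]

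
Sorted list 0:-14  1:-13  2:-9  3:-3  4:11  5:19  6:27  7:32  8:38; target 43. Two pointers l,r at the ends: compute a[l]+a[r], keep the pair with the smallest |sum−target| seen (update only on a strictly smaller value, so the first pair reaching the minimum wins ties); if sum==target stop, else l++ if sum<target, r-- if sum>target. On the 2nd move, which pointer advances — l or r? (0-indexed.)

[0,8] -14+38=24 d=19 * → l++
[1,8] -13+38=25 d=18 * → l++

l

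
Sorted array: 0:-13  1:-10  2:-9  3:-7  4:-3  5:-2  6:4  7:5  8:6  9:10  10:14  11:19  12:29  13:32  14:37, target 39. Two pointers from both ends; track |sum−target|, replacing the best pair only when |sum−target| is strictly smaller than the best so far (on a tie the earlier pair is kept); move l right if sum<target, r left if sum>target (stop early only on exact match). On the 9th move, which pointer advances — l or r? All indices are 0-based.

l=0 r=14: -13+37=24 d=15 *, l++
l=1 r=14: -10+37=27 d=12 *, l++
l=2 r=14: -9+37=28 d=11 *, l++
l=3 r=14: -7+37=30 d=9 *, l++
l=4 r=14: -3+37=34 d=5 *, l++
l=5 r=14: -2+37=35 d=4 *, l++
l=6 r=14: 4+37=41 d=2 *, r--
l=6 r=13: 4+32=36 d=3, l++
l=7 r=13: 5+32=37 d=2, l++

l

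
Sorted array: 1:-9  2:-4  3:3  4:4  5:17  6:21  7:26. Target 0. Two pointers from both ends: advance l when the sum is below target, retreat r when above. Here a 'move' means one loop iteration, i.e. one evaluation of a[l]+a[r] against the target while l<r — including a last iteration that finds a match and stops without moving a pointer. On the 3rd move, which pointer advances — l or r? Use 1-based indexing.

[1,7] -9+26=17 >0 → r--
[1,6] -9+21=12 >0 → r--
[1,5] -9+17=8 >0 → r--

r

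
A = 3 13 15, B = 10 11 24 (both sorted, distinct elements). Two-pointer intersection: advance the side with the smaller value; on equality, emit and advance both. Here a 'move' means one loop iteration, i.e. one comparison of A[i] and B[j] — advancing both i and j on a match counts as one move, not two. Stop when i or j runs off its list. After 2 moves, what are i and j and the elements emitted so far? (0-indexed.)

i=0 j=0: 3<10, i++
i=1 j=0: 13>10, j++

i=1, j=1, emitted=[]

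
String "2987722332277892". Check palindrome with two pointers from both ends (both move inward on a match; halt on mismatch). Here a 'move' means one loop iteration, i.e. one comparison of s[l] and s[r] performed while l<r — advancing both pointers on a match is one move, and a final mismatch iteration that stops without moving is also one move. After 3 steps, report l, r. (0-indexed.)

l=3, r=12

[0,15] '2'=='2' → l++,r--
[1,14] '9'=='9' → l++,r--
[2,13] '8'=='8' → l++,r--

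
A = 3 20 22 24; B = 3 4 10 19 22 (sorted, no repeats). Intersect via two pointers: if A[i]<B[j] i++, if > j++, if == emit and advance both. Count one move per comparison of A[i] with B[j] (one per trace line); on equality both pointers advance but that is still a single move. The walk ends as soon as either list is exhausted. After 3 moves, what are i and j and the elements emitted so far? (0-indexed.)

i=0 j=0: 3==3 emit, i++,j++
i=1 j=1: 20>4, j++
i=1 j=2: 20>10, j++

i=1, j=3, emitted=[3]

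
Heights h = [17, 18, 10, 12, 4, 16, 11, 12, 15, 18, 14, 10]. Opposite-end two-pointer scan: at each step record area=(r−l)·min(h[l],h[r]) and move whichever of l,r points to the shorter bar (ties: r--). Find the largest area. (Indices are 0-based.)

l=0 r=11: min(17,10)*11=110 best=110 *, r--
l=0 r=10: min(17,14)*10=140 best=140 *, r--
l=0 r=9: min(17,18)*9=153 best=153 *, l++
l=1 r=9: min(18,18)*8=144 best=153, r--
l=1 r=8: min(18,15)*7=105 best=153, r--
l=1 r=7: min(18,12)*6=72 best=153, r--
l=1 r=6: min(18,11)*5=55 best=153, r--
l=1 r=5: min(18,16)*4=64 best=153, r--
l=1 r=4: min(18,4)*3=12 best=153, r--
l=1 r=3: min(18,12)*2=24 best=153, r--
l=1 r=2: min(18,10)*1=10 best=153, r--

max area = 153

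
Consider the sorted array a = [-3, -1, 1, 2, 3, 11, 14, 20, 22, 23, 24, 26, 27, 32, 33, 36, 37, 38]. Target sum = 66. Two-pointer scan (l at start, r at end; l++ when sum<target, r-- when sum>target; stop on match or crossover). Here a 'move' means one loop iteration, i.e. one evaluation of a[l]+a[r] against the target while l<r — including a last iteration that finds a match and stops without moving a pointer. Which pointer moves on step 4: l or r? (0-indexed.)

[0,17] -3+38=35 <66 → l++
[1,17] -1+38=37 <66 → l++
[2,17] 1+38=39 <66 → l++
[3,17] 2+38=40 <66 → l++

l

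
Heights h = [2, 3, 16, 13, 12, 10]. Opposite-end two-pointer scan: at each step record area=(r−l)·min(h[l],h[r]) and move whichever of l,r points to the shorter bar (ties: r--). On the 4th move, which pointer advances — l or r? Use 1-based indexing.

l=1 r=6: min(2,10)*5=10 best=10 *, l++
l=2 r=6: min(3,10)*4=12 best=12 *, l++
l=3 r=6: min(16,10)*3=30 best=30 *, r--
l=3 r=5: min(16,12)*2=24 best=30, r--

r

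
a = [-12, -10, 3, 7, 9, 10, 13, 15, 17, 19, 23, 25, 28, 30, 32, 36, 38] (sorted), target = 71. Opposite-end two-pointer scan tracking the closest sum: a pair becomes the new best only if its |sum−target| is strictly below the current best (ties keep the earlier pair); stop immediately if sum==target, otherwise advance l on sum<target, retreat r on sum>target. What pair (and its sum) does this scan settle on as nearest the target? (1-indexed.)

l=1 r=17: -12+38=26 d=45 *, l++
l=2 r=17: -10+38=28 d=43 *, l++
l=3 r=17: 3+38=41 d=30 *, l++
l=4 r=17: 7+38=45 d=26 *, l++
l=5 r=17: 9+38=47 d=24 *, l++
l=6 r=17: 10+38=48 d=23 *, l++
l=7 r=17: 13+38=51 d=20 *, l++
l=8 r=17: 15+38=53 d=18 *, l++
l=9 r=17: 17+38=55 d=16 *, l++
l=10 r=17: 19+38=57 d=14 *, l++
l=11 r=17: 23+38=61 d=10 *, l++
l=12 r=17: 25+38=63 d=8 *, l++
l=13 r=17: 28+38=66 d=5 *, l++
l=14 r=17: 30+38=68 d=3 *, l++
l=15 r=17: 32+38=70 d=1 *, l++
l=16 r=17: 36+38=74 d=3, r--

pair (32, 38) with sum 70 (|Δ|=1)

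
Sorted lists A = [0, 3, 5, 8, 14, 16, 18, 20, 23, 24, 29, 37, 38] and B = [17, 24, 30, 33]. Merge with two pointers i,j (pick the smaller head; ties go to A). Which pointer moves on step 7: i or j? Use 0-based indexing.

[i=0,j=0] A[i]=0<=B[j]=17 take 0 → i++
[i=1,j=0] A[i]=3<=B[j]=17 take 3 → i++
[i=2,j=0] A[i]=5<=B[j]=17 take 5 → i++
[i=3,j=0] A[i]=8<=B[j]=17 take 8 → i++
[i=4,j=0] A[i]=14<=B[j]=17 take 14 → i++
[i=5,j=0] A[i]=16<=B[j]=17 take 16 → i++
[i=6,j=0] A[i]=18>B[j]=17 take 17 → j++

j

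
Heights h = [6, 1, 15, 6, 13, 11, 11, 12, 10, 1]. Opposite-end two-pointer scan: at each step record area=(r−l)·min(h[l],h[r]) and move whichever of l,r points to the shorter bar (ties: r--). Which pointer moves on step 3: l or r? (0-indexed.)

l

l=0 r=9: min(6,1)*9=9 best=9 *, r--
l=0 r=8: min(6,10)*8=48 best=48 *, l++
l=1 r=8: min(1,10)*7=7 best=48, l++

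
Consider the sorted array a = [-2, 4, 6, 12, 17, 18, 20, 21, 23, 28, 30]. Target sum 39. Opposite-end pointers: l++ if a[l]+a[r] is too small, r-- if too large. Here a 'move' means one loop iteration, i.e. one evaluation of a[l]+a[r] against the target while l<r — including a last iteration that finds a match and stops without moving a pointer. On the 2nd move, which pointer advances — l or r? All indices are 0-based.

[0,10] -2+30=28 <39 → l++
[1,10] 4+30=34 <39 → l++

l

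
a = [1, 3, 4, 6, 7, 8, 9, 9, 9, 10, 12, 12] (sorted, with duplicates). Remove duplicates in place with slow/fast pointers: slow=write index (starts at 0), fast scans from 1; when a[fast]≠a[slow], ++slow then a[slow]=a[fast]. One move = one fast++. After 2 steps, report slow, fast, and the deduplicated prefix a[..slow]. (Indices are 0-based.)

slow=0 fast=1: a[fast]=3≠a[slow]=1 write a[1]=3, slow++,fast++
slow=1 fast=2: a[fast]=4≠a[slow]=3 write a[2]=4, slow++,fast++

slow=2, fast=3, prefix=[1, 3, 4]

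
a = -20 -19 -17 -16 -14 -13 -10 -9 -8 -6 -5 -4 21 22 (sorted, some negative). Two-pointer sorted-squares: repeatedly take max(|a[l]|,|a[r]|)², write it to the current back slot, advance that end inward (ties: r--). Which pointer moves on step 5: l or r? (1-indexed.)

l=1 r=14: |-20|<=|22| out[14]=484, r--
l=1 r=13: |-20|<=|21| out[13]=441, r--
l=1 r=12: |-20|>|-4| out[12]=400, l++
l=2 r=12: |-19|>|-4| out[11]=361, l++
l=3 r=12: |-17|>|-4| out[10]=289, l++

l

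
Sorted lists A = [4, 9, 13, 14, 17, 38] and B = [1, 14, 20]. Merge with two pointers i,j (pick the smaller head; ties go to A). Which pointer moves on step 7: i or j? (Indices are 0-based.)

i

[i=0,j=0] A[i]=4>B[j]=1 take 1 → j++
[i=0,j=1] A[i]=4<=B[j]=14 take 4 → i++
[i=1,j=1] A[i]=9<=B[j]=14 take 9 → i++
[i=2,j=1] A[i]=13<=B[j]=14 take 13 → i++
[i=3,j=1] A[i]=14<=B[j]=14 take 14 → i++
[i=4,j=1] A[i]=17>B[j]=14 take 14 → j++
[i=4,j=2] A[i]=17<=B[j]=20 take 17 → i++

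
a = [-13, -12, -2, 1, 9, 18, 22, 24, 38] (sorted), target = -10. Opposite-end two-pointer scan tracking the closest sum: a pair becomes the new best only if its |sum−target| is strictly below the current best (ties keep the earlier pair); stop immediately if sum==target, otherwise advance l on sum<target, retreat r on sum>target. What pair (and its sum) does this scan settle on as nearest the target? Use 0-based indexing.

pair (-12, 1) with sum -11 (|Δ|=1)

l=0 r=8: -13+38=25 d=35 *, r--
l=0 r=7: -13+24=11 d=21 *, r--
l=0 r=6: -13+22=9 d=19 *, r--
l=0 r=5: -13+18=5 d=15 *, r--
l=0 r=4: -13+9=-4 d=6 *, r--
l=0 r=3: -13+1=-12 d=2 *, l++
l=1 r=3: -12+1=-11 d=1 *, l++
l=2 r=3: -2+1=-1 d=9, r--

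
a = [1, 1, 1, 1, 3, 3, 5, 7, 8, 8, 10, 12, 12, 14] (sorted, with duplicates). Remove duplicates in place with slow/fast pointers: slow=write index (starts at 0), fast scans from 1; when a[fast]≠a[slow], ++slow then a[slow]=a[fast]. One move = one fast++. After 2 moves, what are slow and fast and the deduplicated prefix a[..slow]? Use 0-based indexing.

slow=0, fast=3, prefix=[1]

slow=0 fast=1: a[fast]=1=a[slow] dup, fast++
slow=0 fast=2: a[fast]=1=a[slow] dup, fast++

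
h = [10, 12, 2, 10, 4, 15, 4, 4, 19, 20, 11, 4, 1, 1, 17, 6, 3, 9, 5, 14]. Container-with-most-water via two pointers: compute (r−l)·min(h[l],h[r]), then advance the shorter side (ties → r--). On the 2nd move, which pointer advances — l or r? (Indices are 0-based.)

l

[0,19] min(10,14)*19=190 best=190 * → l++
[1,19] min(12,14)*18=216 best=216 * → l++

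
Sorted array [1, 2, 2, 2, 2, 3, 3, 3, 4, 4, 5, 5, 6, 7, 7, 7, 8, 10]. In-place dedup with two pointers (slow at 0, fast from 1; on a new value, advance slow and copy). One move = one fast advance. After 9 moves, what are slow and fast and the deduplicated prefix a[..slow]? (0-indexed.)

slow=0 fast=1: a[fast]=2≠a[slow]=1 write a[1]=2, slow++,fast++
slow=1 fast=2: a[fast]=2=a[slow] dup, fast++
slow=1 fast=3: a[fast]=2=a[slow] dup, fast++
slow=1 fast=4: a[fast]=2=a[slow] dup, fast++
slow=1 fast=5: a[fast]=3≠a[slow]=2 write a[2]=3, slow++,fast++
slow=2 fast=6: a[fast]=3=a[slow] dup, fast++
slow=2 fast=7: a[fast]=3=a[slow] dup, fast++
slow=2 fast=8: a[fast]=4≠a[slow]=3 write a[3]=4, slow++,fast++
slow=3 fast=9: a[fast]=4=a[slow] dup, fast++

slow=3, fast=10, prefix=[1, 2, 3, 4]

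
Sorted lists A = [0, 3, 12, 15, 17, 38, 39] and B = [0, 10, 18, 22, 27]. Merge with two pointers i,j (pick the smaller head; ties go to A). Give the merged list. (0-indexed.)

i=0 j=0: A[i]=0<=B[j]=0 take 0, i++
i=1 j=0: A[i]=3>B[j]=0 take 0, j++
i=1 j=1: A[i]=3<=B[j]=10 take 3, i++
i=2 j=1: A[i]=12>B[j]=10 take 10, j++
i=2 j=2: A[i]=12<=B[j]=18 take 12, i++
i=3 j=2: A[i]=15<=B[j]=18 take 15, i++
i=4 j=2: A[i]=17<=B[j]=18 take 17, i++
i=5 j=2: A[i]=38>B[j]=18 take 18, j++
i=5 j=3: A[i]=38>B[j]=22 take 22, j++
i=5 j=4: A[i]=38>B[j]=27 take 27, j++
i=5 j=5: B done, take A[i]=38, i++
i=6 j=5: B done, take A[i]=39, i++

[0, 0, 3, 10, 12, 15, 17, 18, 22, 27, 38, 39]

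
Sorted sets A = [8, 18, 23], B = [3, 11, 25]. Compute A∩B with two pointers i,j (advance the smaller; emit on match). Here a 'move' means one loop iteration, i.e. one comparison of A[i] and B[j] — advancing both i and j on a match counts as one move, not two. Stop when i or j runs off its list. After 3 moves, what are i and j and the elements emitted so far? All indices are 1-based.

i=2, j=3, emitted=[]

i=1 j=1: 8>3, j++
i=1 j=2: 8<11, i++
i=2 j=2: 18>11, j++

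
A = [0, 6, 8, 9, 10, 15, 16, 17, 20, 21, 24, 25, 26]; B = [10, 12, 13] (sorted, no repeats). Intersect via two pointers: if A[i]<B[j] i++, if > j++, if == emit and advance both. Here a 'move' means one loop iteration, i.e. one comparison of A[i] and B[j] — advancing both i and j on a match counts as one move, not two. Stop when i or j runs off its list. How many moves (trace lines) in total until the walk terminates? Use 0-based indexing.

7 moves

[i=0,j=0] 0<10 → i++
[i=1,j=0] 6<10 → i++
[i=2,j=0] 8<10 → i++
[i=3,j=0] 9<10 → i++
[i=4,j=0] 10==10 emit → i++,j++
[i=5,j=1] 15>12 → j++
[i=5,j=2] 15>13 → j++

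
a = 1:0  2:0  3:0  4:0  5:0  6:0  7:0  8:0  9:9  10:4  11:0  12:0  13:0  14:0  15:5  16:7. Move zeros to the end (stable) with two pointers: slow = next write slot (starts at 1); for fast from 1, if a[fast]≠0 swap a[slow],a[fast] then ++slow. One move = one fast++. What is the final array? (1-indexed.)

[9, 4, 5, 7, 0, 0, 0, 0, 0, 0, 0, 0, 0, 0, 0, 0]

(s=1,f=1) a[fast]=0 → fast++
(s=1,f=2) a[fast]=0 → fast++
(s=1,f=3) a[fast]=0 → fast++
(s=1,f=4) a[fast]=0 → fast++
(s=1,f=5) a[fast]=0 → fast++
(s=1,f=6) a[fast]=0 → fast++
(s=1,f=7) a[fast]=0 → fast++
(s=1,f=8) a[fast]=0 → fast++
(s=1,f=9) a[fast]=9≠0 swap→a[1]=9 → slow++,fast++
(s=2,f=10) a[fast]=4≠0 swap→a[2]=4 → slow++,fast++
(s=3,f=11) a[fast]=0 → fast++
(s=3,f=12) a[fast]=0 → fast++
(s=3,f=13) a[fast]=0 → fast++
(s=3,f=14) a[fast]=0 → fast++
(s=3,f=15) a[fast]=5≠0 swap→a[3]=5 → slow++,fast++
(s=4,f=16) a[fast]=7≠0 swap→a[4]=7 → slow++,fast++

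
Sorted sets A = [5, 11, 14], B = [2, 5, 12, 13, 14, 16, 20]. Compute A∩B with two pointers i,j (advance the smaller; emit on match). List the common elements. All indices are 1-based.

i=1 j=1: 5>2, j++
i=1 j=2: 5==5 emit, i++,j++
i=2 j=3: 11<12, i++
i=3 j=3: 14>12, j++
i=3 j=4: 14>13, j++
i=3 j=5: 14==14 emit, i++,j++

intersection = [5, 14]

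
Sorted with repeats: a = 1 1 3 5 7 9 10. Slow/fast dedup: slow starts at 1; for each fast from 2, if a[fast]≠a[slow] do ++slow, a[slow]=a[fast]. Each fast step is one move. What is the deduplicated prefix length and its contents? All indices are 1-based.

(s=1,f=2) a[fast]=1=a[slow] dup → fast++
(s=1,f=3) a[fast]=3≠a[slow]=1 write a[2]=3 → slow++,fast++
(s=2,f=4) a[fast]=5≠a[slow]=3 write a[3]=5 → slow++,fast++
(s=3,f=5) a[fast]=7≠a[slow]=5 write a[4]=7 → slow++,fast++
(s=4,f=6) a[fast]=9≠a[slow]=7 write a[5]=9 → slow++,fast++
(s=5,f=7) a[fast]=10≠a[slow]=9 write a[6]=10 → slow++,fast++

length 6; prefix = [1, 3, 5, 7, 9, 10]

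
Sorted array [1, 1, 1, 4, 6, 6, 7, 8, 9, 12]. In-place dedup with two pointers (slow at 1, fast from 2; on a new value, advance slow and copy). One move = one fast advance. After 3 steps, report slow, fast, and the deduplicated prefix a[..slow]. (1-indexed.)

slow=1 fast=2: a[fast]=1=a[slow] dup, fast++
slow=1 fast=3: a[fast]=1=a[slow] dup, fast++
slow=1 fast=4: a[fast]=4≠a[slow]=1 write a[2]=4, slow++,fast++

slow=2, fast=5, prefix=[1, 4]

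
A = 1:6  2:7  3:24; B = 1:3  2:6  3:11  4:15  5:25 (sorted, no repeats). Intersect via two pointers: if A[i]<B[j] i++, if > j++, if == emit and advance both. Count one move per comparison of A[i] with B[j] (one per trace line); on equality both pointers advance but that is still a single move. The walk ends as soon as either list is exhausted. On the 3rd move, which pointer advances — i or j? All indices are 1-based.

i

[i=1,j=1] 6>3 → j++
[i=1,j=2] 6==6 emit → i++,j++
[i=2,j=3] 7<11 → i++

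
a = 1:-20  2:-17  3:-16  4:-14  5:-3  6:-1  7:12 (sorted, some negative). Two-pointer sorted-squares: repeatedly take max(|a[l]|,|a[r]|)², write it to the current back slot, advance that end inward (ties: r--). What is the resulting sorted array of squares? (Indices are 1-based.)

l=1 r=7: |-20|>|12| out[7]=400, l++
l=2 r=7: |-17|>|12| out[6]=289, l++
l=3 r=7: |-16|>|12| out[5]=256, l++
l=4 r=7: |-14|>|12| out[4]=196, l++
l=5 r=7: |-3|<=|12| out[3]=144, r--
l=5 r=6: |-3|>|-1| out[2]=9, l++
l=6 r=6: |-1|<=|-1| out[1]=1, r--

[1, 9, 144, 196, 256, 289, 400]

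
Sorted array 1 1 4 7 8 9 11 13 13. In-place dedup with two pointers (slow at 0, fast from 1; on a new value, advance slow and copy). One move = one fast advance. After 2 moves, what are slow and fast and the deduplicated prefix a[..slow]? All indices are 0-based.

slow=1, fast=3, prefix=[1, 4]

(s=0,f=1) a[fast]=1=a[slow] dup → fast++
(s=0,f=2) a[fast]=4≠a[slow]=1 write a[1]=4 → slow++,fast++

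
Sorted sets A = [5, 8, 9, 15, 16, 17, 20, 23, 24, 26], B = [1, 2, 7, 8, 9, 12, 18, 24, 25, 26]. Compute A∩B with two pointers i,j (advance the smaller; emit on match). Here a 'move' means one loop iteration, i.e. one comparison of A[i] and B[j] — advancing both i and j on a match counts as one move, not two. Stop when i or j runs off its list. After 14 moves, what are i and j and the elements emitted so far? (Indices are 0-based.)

i=0 j=0: 5>1, j++
i=0 j=1: 5>2, j++
i=0 j=2: 5<7, i++
i=1 j=2: 8>7, j++
i=1 j=3: 8==8 emit, i++,j++
i=2 j=4: 9==9 emit, i++,j++
i=3 j=5: 15>12, j++
i=3 j=6: 15<18, i++
i=4 j=6: 16<18, i++
i=5 j=6: 17<18, i++
i=6 j=6: 20>18, j++
i=6 j=7: 20<24, i++
i=7 j=7: 23<24, i++
i=8 j=7: 24==24 emit, i++,j++

i=9, j=8, emitted=[8, 9, 24]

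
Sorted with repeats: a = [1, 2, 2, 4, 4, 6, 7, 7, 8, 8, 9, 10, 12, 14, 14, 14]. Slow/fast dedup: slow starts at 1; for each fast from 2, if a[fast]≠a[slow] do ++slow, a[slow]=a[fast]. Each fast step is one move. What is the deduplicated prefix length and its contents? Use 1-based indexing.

length 10; prefix = [1, 2, 4, 6, 7, 8, 9, 10, 12, 14]

(s=1,f=2) a[fast]=2≠a[slow]=1 write a[2]=2 → slow++,fast++
(s=2,f=3) a[fast]=2=a[slow] dup → fast++
(s=2,f=4) a[fast]=4≠a[slow]=2 write a[3]=4 → slow++,fast++
(s=3,f=5) a[fast]=4=a[slow] dup → fast++
(s=3,f=6) a[fast]=6≠a[slow]=4 write a[4]=6 → slow++,fast++
(s=4,f=7) a[fast]=7≠a[slow]=6 write a[5]=7 → slow++,fast++
(s=5,f=8) a[fast]=7=a[slow] dup → fast++
(s=5,f=9) a[fast]=8≠a[slow]=7 write a[6]=8 → slow++,fast++
(s=6,f=10) a[fast]=8=a[slow] dup → fast++
(s=6,f=11) a[fast]=9≠a[slow]=8 write a[7]=9 → slow++,fast++
(s=7,f=12) a[fast]=10≠a[slow]=9 write a[8]=10 → slow++,fast++
(s=8,f=13) a[fast]=12≠a[slow]=10 write a[9]=12 → slow++,fast++
(s=9,f=14) a[fast]=14≠a[slow]=12 write a[10]=14 → slow++,fast++
(s=10,f=15) a[fast]=14=a[slow] dup → fast++
(s=10,f=16) a[fast]=14=a[slow] dup → fast++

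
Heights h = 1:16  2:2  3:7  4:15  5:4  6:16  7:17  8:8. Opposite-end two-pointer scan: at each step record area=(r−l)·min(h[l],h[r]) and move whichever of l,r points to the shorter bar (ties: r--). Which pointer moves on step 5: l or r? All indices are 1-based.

l=1 r=8: min(16,8)*7=56 best=56 *, r--
l=1 r=7: min(16,17)*6=96 best=96 *, l++
l=2 r=7: min(2,17)*5=10 best=96, l++
l=3 r=7: min(7,17)*4=28 best=96, l++
l=4 r=7: min(15,17)*3=45 best=96, l++

l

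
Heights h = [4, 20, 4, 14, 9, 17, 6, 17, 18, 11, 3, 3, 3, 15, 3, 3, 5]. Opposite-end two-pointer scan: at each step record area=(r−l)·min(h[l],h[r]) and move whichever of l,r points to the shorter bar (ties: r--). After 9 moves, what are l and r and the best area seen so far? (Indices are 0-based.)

[0,16] min(4,5)*16=64 best=64 * → l++
[1,16] min(20,5)*15=75 best=75 * → r--
[1,15] min(20,3)*14=42 best=75 → r--
[1,14] min(20,3)*13=39 best=75 → r--
[1,13] min(20,15)*12=180 best=180 * → r--
[1,12] min(20,3)*11=33 best=180 → r--
[1,11] min(20,3)*10=30 best=180 → r--
[1,10] min(20,3)*9=27 best=180 → r--
[1,9] min(20,11)*8=88 best=180 → r--

l=1, r=8, best area=180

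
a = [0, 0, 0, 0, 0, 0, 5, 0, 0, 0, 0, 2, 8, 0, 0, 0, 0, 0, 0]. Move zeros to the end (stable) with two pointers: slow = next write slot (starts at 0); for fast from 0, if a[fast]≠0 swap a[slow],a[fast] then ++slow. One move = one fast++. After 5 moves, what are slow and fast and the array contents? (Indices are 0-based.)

slow=0 fast=0: a[fast]=0, fast++
slow=0 fast=1: a[fast]=0, fast++
slow=0 fast=2: a[fast]=0, fast++
slow=0 fast=3: a[fast]=0, fast++
slow=0 fast=4: a[fast]=0, fast++

slow=0, fast=5, a=[0, 0, 0, 0, 0, 0, 5, 0, 0, 0, 0, 2, 8, 0, 0, 0, 0, 0, 0]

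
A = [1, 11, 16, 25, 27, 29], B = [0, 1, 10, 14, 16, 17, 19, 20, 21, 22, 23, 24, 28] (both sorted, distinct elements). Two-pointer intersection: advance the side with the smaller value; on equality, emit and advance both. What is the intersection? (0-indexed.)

i=0 j=0: 1>0, j++
i=0 j=1: 1==1 emit, i++,j++
i=1 j=2: 11>10, j++
i=1 j=3: 11<14, i++
i=2 j=3: 16>14, j++
i=2 j=4: 16==16 emit, i++,j++
i=3 j=5: 25>17, j++
i=3 j=6: 25>19, j++
i=3 j=7: 25>20, j++
i=3 j=8: 25>21, j++
i=3 j=9: 25>22, j++
i=3 j=10: 25>23, j++
i=3 j=11: 25>24, j++
i=3 j=12: 25<28, i++
i=4 j=12: 27<28, i++
i=5 j=12: 29>28, j++

intersection = [1, 16]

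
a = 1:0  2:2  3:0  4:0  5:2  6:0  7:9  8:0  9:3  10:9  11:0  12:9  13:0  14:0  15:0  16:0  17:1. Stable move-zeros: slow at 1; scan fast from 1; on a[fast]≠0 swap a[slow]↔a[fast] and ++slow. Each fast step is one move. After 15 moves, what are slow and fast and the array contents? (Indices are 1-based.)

slow=7, fast=16, a=[2, 2, 9, 3, 9, 9, 0, 0, 0, 0, 0, 0, 0, 0, 0, 0, 1]

slow=1 fast=1: a[fast]=0, fast++
slow=1 fast=2: a[fast]=2≠0 swap→a[1]=2, slow++,fast++
slow=2 fast=3: a[fast]=0, fast++
slow=2 fast=4: a[fast]=0, fast++
slow=2 fast=5: a[fast]=2≠0 swap→a[2]=2, slow++,fast++
slow=3 fast=6: a[fast]=0, fast++
slow=3 fast=7: a[fast]=9≠0 swap→a[3]=9, slow++,fast++
slow=4 fast=8: a[fast]=0, fast++
slow=4 fast=9: a[fast]=3≠0 swap→a[4]=3, slow++,fast++
slow=5 fast=10: a[fast]=9≠0 swap→a[5]=9, slow++,fast++
slow=6 fast=11: a[fast]=0, fast++
slow=6 fast=12: a[fast]=9≠0 swap→a[6]=9, slow++,fast++
slow=7 fast=13: a[fast]=0, fast++
slow=7 fast=14: a[fast]=0, fast++
slow=7 fast=15: a[fast]=0, fast++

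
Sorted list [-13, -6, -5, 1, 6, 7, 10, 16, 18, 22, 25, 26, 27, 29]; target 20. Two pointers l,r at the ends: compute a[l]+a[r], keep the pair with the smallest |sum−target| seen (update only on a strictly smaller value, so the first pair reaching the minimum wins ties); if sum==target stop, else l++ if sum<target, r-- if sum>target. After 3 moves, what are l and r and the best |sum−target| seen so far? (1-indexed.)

[1,14] -13+29=16 d=4 * → l++
[2,14] -6+29=23 d=3 * → r--
[2,13] -6+27=21 d=1 * → r--

l=2, r=12, best |Δ|=1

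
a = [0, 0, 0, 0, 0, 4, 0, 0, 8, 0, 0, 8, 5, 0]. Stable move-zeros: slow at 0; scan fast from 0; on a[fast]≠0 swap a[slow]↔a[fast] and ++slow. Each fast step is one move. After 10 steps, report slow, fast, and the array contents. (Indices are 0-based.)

slow=2, fast=10, a=[4, 8, 0, 0, 0, 0, 0, 0, 0, 0, 0, 8, 5, 0]

slow=0 fast=0: a[fast]=0, fast++
slow=0 fast=1: a[fast]=0, fast++
slow=0 fast=2: a[fast]=0, fast++
slow=0 fast=3: a[fast]=0, fast++
slow=0 fast=4: a[fast]=0, fast++
slow=0 fast=5: a[fast]=4≠0 swap→a[0]=4, slow++,fast++
slow=1 fast=6: a[fast]=0, fast++
slow=1 fast=7: a[fast]=0, fast++
slow=1 fast=8: a[fast]=8≠0 swap→a[1]=8, slow++,fast++
slow=2 fast=9: a[fast]=0, fast++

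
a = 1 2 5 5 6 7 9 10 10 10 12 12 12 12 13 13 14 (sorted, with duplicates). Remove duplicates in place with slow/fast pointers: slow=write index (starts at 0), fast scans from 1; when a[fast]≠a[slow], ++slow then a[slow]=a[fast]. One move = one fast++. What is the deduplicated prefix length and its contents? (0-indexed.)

length 10; prefix = [1, 2, 5, 6, 7, 9, 10, 12, 13, 14]

(s=0,f=1) a[fast]=2≠a[slow]=1 write a[1]=2 → slow++,fast++
(s=1,f=2) a[fast]=5≠a[slow]=2 write a[2]=5 → slow++,fast++
(s=2,f=3) a[fast]=5=a[slow] dup → fast++
(s=2,f=4) a[fast]=6≠a[slow]=5 write a[3]=6 → slow++,fast++
(s=3,f=5) a[fast]=7≠a[slow]=6 write a[4]=7 → slow++,fast++
(s=4,f=6) a[fast]=9≠a[slow]=7 write a[5]=9 → slow++,fast++
(s=5,f=7) a[fast]=10≠a[slow]=9 write a[6]=10 → slow++,fast++
(s=6,f=8) a[fast]=10=a[slow] dup → fast++
(s=6,f=9) a[fast]=10=a[slow] dup → fast++
(s=6,f=10) a[fast]=12≠a[slow]=10 write a[7]=12 → slow++,fast++
(s=7,f=11) a[fast]=12=a[slow] dup → fast++
(s=7,f=12) a[fast]=12=a[slow] dup → fast++
(s=7,f=13) a[fast]=12=a[slow] dup → fast++
(s=7,f=14) a[fast]=13≠a[slow]=12 write a[8]=13 → slow++,fast++
(s=8,f=15) a[fast]=13=a[slow] dup → fast++
(s=8,f=16) a[fast]=14≠a[slow]=13 write a[9]=14 → slow++,fast++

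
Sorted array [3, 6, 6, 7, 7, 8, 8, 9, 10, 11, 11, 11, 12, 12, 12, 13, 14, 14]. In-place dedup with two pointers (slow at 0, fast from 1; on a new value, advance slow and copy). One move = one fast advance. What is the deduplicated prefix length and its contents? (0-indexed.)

length 10; prefix = [3, 6, 7, 8, 9, 10, 11, 12, 13, 14]

slow=0 fast=1: a[fast]=6≠a[slow]=3 write a[1]=6, slow++,fast++
slow=1 fast=2: a[fast]=6=a[slow] dup, fast++
slow=1 fast=3: a[fast]=7≠a[slow]=6 write a[2]=7, slow++,fast++
slow=2 fast=4: a[fast]=7=a[slow] dup, fast++
slow=2 fast=5: a[fast]=8≠a[slow]=7 write a[3]=8, slow++,fast++
slow=3 fast=6: a[fast]=8=a[slow] dup, fast++
slow=3 fast=7: a[fast]=9≠a[slow]=8 write a[4]=9, slow++,fast++
slow=4 fast=8: a[fast]=10≠a[slow]=9 write a[5]=10, slow++,fast++
slow=5 fast=9: a[fast]=11≠a[slow]=10 write a[6]=11, slow++,fast++
slow=6 fast=10: a[fast]=11=a[slow] dup, fast++
slow=6 fast=11: a[fast]=11=a[slow] dup, fast++
slow=6 fast=12: a[fast]=12≠a[slow]=11 write a[7]=12, slow++,fast++
slow=7 fast=13: a[fast]=12=a[slow] dup, fast++
slow=7 fast=14: a[fast]=12=a[slow] dup, fast++
slow=7 fast=15: a[fast]=13≠a[slow]=12 write a[8]=13, slow++,fast++
slow=8 fast=16: a[fast]=14≠a[slow]=13 write a[9]=14, slow++,fast++
slow=9 fast=17: a[fast]=14=a[slow] dup, fast++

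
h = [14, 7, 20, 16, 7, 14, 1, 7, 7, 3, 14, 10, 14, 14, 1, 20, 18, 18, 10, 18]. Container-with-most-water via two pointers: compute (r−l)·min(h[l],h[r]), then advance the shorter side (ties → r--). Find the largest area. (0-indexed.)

max area = 306

[0,19] min(14,18)*19=266 best=266 * → l++
[1,19] min(7,18)*18=126 best=266 → l++
[2,19] min(20,18)*17=306 best=306 * → r--
[2,18] min(20,10)*16=160 best=306 → r--
[2,17] min(20,18)*15=270 best=306 → r--
[2,16] min(20,18)*14=252 best=306 → r--
[2,15] min(20,20)*13=260 best=306 → r--
[2,14] min(20,1)*12=12 best=306 → r--
[2,13] min(20,14)*11=154 best=306 → r--
[2,12] min(20,14)*10=140 best=306 → r--
[2,11] min(20,10)*9=90 best=306 → r--
[2,10] min(20,14)*8=112 best=306 → r--
[2,9] min(20,3)*7=21 best=306 → r--
[2,8] min(20,7)*6=42 best=306 → r--
[2,7] min(20,7)*5=35 best=306 → r--
[2,6] min(20,1)*4=4 best=306 → r--
[2,5] min(20,14)*3=42 best=306 → r--
[2,4] min(20,7)*2=14 best=306 → r--
[2,3] min(20,16)*1=16 best=306 → r--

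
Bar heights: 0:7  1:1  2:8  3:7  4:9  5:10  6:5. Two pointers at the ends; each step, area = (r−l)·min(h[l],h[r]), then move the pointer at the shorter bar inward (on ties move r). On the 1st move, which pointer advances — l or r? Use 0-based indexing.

l=0 r=6: min(7,5)*6=30 best=30 *, r--

r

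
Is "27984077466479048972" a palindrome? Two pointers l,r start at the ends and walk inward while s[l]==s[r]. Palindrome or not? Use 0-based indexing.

not a palindrome (mismatch at 6,13)

l=0 r=19: '2'=='2', l++,r--
l=1 r=18: '7'=='7', l++,r--
l=2 r=17: '9'=='9', l++,r--
l=3 r=16: '8'=='8', l++,r--
l=4 r=15: '4'=='4', l++,r--
l=5 r=14: '0'=='0', l++,r--
l=6 r=13: '7'!='9', stop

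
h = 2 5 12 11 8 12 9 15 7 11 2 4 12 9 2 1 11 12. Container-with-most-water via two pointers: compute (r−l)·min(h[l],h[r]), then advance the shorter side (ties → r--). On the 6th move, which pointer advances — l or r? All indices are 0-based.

[0,17] min(2,12)*17=34 best=34 * → l++
[1,17] min(5,12)*16=80 best=80 * → l++
[2,17] min(12,12)*15=180 best=180 * → r--
[2,16] min(12,11)*14=154 best=180 → r--
[2,15] min(12,1)*13=13 best=180 → r--
[2,14] min(12,2)*12=24 best=180 → r--

r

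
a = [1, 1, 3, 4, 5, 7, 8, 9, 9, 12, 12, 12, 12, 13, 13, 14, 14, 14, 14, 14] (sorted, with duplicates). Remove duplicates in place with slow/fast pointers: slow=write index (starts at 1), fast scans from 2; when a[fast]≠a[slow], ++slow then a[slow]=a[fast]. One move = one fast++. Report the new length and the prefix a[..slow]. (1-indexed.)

slow=1 fast=2: a[fast]=1=a[slow] dup, fast++
slow=1 fast=3: a[fast]=3≠a[slow]=1 write a[2]=3, slow++,fast++
slow=2 fast=4: a[fast]=4≠a[slow]=3 write a[3]=4, slow++,fast++
slow=3 fast=5: a[fast]=5≠a[slow]=4 write a[4]=5, slow++,fast++
slow=4 fast=6: a[fast]=7≠a[slow]=5 write a[5]=7, slow++,fast++
slow=5 fast=7: a[fast]=8≠a[slow]=7 write a[6]=8, slow++,fast++
slow=6 fast=8: a[fast]=9≠a[slow]=8 write a[7]=9, slow++,fast++
slow=7 fast=9: a[fast]=9=a[slow] dup, fast++
slow=7 fast=10: a[fast]=12≠a[slow]=9 write a[8]=12, slow++,fast++
slow=8 fast=11: a[fast]=12=a[slow] dup, fast++
slow=8 fast=12: a[fast]=12=a[slow] dup, fast++
slow=8 fast=13: a[fast]=12=a[slow] dup, fast++
slow=8 fast=14: a[fast]=13≠a[slow]=12 write a[9]=13, slow++,fast++
slow=9 fast=15: a[fast]=13=a[slow] dup, fast++
slow=9 fast=16: a[fast]=14≠a[slow]=13 write a[10]=14, slow++,fast++
slow=10 fast=17: a[fast]=14=a[slow] dup, fast++
slow=10 fast=18: a[fast]=14=a[slow] dup, fast++
slow=10 fast=19: a[fast]=14=a[slow] dup, fast++
slow=10 fast=20: a[fast]=14=a[slow] dup, fast++

length 10; prefix = [1, 3, 4, 5, 7, 8, 9, 12, 13, 14]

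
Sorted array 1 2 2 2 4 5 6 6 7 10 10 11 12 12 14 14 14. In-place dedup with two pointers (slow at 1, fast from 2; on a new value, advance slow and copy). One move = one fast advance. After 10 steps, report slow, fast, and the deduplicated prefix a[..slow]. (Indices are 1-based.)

slow=1 fast=2: a[fast]=2≠a[slow]=1 write a[2]=2, slow++,fast++
slow=2 fast=3: a[fast]=2=a[slow] dup, fast++
slow=2 fast=4: a[fast]=2=a[slow] dup, fast++
slow=2 fast=5: a[fast]=4≠a[slow]=2 write a[3]=4, slow++,fast++
slow=3 fast=6: a[fast]=5≠a[slow]=4 write a[4]=5, slow++,fast++
slow=4 fast=7: a[fast]=6≠a[slow]=5 write a[5]=6, slow++,fast++
slow=5 fast=8: a[fast]=6=a[slow] dup, fast++
slow=5 fast=9: a[fast]=7≠a[slow]=6 write a[6]=7, slow++,fast++
slow=6 fast=10: a[fast]=10≠a[slow]=7 write a[7]=10, slow++,fast++
slow=7 fast=11: a[fast]=10=a[slow] dup, fast++

slow=7, fast=12, prefix=[1, 2, 4, 5, 6, 7, 10]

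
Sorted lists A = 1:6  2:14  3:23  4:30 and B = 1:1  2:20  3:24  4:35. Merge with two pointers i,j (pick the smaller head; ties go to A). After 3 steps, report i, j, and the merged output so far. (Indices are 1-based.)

[i=1,j=1] A[i]=6>B[j]=1 take 1 → j++
[i=1,j=2] A[i]=6<=B[j]=20 take 6 → i++
[i=2,j=2] A[i]=14<=B[j]=20 take 14 → i++

i=3, j=2, merged so far=[1, 6, 14]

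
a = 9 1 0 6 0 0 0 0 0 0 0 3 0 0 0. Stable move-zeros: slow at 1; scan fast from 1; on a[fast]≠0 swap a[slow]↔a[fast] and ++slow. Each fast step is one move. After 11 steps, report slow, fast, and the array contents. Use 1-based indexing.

slow=4, fast=12, a=[9, 1, 6, 0, 0, 0, 0, 0, 0, 0, 0, 3, 0, 0, 0]

(s=1,f=1) a[fast]=9≠0 swap→a[1]=9 → slow++,fast++
(s=2,f=2) a[fast]=1≠0 swap→a[2]=1 → slow++,fast++
(s=3,f=3) a[fast]=0 → fast++
(s=3,f=4) a[fast]=6≠0 swap→a[3]=6 → slow++,fast++
(s=4,f=5) a[fast]=0 → fast++
(s=4,f=6) a[fast]=0 → fast++
(s=4,f=7) a[fast]=0 → fast++
(s=4,f=8) a[fast]=0 → fast++
(s=4,f=9) a[fast]=0 → fast++
(s=4,f=10) a[fast]=0 → fast++
(s=4,f=11) a[fast]=0 → fast++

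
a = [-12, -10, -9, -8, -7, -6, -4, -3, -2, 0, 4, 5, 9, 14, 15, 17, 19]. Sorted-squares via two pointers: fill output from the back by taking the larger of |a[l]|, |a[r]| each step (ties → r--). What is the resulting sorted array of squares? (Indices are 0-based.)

[0, 4, 9, 16, 16, 25, 36, 49, 64, 81, 81, 100, 144, 196, 225, 289, 361]

[0,16] |-12|<=|19| out[16]=361 → r--
[0,15] |-12|<=|17| out[15]=289 → r--
[0,14] |-12|<=|15| out[14]=225 → r--
[0,13] |-12|<=|14| out[13]=196 → r--
[0,12] |-12|>|9| out[12]=144 → l++
[1,12] |-10|>|9| out[11]=100 → l++
[2,12] |-9|<=|9| out[10]=81 → r--
[2,11] |-9|>|5| out[9]=81 → l++
[3,11] |-8|>|5| out[8]=64 → l++
[4,11] |-7|>|5| out[7]=49 → l++
[5,11] |-6|>|5| out[6]=36 → l++
[6,11] |-4|<=|5| out[5]=25 → r--
[6,10] |-4|<=|4| out[4]=16 → r--
[6,9] |-4|>|0| out[3]=16 → l++
[7,9] |-3|>|0| out[2]=9 → l++
[8,9] |-2|>|0| out[1]=4 → l++
[9,9] |0|<=|0| out[0]=0 → r--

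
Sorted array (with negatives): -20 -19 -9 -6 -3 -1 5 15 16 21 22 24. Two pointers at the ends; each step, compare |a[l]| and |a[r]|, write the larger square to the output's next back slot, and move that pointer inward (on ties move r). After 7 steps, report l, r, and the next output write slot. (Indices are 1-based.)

l=3, r=7, next write slot=5

[1,12] |-20|<=|24| out[12]=576 → r--
[1,11] |-20|<=|22| out[11]=484 → r--
[1,10] |-20|<=|21| out[10]=441 → r--
[1,9] |-20|>|16| out[9]=400 → l++
[2,9] |-19|>|16| out[8]=361 → l++
[3,9] |-9|<=|16| out[7]=256 → r--
[3,8] |-9|<=|15| out[6]=225 → r--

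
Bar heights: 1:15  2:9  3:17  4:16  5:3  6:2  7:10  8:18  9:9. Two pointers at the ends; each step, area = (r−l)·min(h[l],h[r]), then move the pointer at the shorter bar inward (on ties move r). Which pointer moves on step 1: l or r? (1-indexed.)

l=1 r=9: min(15,9)*8=72 best=72 *, r--

r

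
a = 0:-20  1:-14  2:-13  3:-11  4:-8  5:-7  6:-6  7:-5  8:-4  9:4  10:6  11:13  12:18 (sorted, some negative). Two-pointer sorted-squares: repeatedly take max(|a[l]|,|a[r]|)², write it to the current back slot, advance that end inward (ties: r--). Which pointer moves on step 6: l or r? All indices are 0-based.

[0,12] |-20|>|18| out[12]=400 → l++
[1,12] |-14|<=|18| out[11]=324 → r--
[1,11] |-14|>|13| out[10]=196 → l++
[2,11] |-13|<=|13| out[9]=169 → r--
[2,10] |-13|>|6| out[8]=169 → l++
[3,10] |-11|>|6| out[7]=121 → l++

l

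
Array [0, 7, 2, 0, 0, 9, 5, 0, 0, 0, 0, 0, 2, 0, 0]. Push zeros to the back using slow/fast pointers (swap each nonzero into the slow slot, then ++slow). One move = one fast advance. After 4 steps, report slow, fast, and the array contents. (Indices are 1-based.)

slow=3, fast=5, a=[7, 2, 0, 0, 0, 9, 5, 0, 0, 0, 0, 0, 2, 0, 0]

slow=1 fast=1: a[fast]=0, fast++
slow=1 fast=2: a[fast]=7≠0 swap→a[1]=7, slow++,fast++
slow=2 fast=3: a[fast]=2≠0 swap→a[2]=2, slow++,fast++
slow=3 fast=4: a[fast]=0, fast++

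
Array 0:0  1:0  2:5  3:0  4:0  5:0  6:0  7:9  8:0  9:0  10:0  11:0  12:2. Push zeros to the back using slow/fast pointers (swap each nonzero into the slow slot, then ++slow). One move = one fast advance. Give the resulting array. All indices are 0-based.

[5, 9, 2, 0, 0, 0, 0, 0, 0, 0, 0, 0, 0]

(s=0,f=0) a[fast]=0 → fast++
(s=0,f=1) a[fast]=0 → fast++
(s=0,f=2) a[fast]=5≠0 swap→a[0]=5 → slow++,fast++
(s=1,f=3) a[fast]=0 → fast++
(s=1,f=4) a[fast]=0 → fast++
(s=1,f=5) a[fast]=0 → fast++
(s=1,f=6) a[fast]=0 → fast++
(s=1,f=7) a[fast]=9≠0 swap→a[1]=9 → slow++,fast++
(s=2,f=8) a[fast]=0 → fast++
(s=2,f=9) a[fast]=0 → fast++
(s=2,f=10) a[fast]=0 → fast++
(s=2,f=11) a[fast]=0 → fast++
(s=2,f=12) a[fast]=2≠0 swap→a[2]=2 → slow++,fast++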